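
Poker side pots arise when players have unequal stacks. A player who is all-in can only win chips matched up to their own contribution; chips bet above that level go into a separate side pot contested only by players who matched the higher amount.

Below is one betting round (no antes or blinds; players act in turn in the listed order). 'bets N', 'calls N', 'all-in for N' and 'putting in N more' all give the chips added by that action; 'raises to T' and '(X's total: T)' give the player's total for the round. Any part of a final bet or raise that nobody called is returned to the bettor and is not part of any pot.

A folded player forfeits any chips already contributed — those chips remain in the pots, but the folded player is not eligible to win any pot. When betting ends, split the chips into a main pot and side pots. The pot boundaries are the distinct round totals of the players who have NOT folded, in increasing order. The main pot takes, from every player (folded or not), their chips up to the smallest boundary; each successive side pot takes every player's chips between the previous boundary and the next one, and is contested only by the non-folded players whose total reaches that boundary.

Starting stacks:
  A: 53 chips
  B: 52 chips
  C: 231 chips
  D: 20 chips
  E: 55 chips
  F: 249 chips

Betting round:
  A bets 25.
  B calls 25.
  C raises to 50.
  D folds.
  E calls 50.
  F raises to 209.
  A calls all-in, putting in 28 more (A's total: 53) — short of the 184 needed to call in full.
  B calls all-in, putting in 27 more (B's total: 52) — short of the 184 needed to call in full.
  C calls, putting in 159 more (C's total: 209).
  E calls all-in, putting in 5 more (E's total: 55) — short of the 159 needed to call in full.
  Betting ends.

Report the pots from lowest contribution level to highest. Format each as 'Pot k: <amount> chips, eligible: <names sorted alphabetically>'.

Pot 1: 260 chips, eligible: A, B, C, E, F
Pot 2: 4 chips, eligible: A, C, E, F
Pot 3: 6 chips, eligible: C, E, F
Pot 4: 308 chips, eligible: C, F

Derivation:
Contributions: A=53, B=52, C=209, E=55, F=209
Folded: D
Pot levels (distinct totals of non-folded players): 52, 53, 55, 209
Layer 1-52: 52 each from A, B, C, E, F = 52*5 = 260 chips; eligible A, B, C, E, F
Layer 53-53: 1 each from A, C, E, F = 1*4 = 4 chips; eligible A, C, E, F
Layer 54-55: 2 each from C, E, F = 2*3 = 6 chips; eligible C, E, F
Layer 56-209: 154 each from C, F = 154*2 = 308 chips; eligible C, F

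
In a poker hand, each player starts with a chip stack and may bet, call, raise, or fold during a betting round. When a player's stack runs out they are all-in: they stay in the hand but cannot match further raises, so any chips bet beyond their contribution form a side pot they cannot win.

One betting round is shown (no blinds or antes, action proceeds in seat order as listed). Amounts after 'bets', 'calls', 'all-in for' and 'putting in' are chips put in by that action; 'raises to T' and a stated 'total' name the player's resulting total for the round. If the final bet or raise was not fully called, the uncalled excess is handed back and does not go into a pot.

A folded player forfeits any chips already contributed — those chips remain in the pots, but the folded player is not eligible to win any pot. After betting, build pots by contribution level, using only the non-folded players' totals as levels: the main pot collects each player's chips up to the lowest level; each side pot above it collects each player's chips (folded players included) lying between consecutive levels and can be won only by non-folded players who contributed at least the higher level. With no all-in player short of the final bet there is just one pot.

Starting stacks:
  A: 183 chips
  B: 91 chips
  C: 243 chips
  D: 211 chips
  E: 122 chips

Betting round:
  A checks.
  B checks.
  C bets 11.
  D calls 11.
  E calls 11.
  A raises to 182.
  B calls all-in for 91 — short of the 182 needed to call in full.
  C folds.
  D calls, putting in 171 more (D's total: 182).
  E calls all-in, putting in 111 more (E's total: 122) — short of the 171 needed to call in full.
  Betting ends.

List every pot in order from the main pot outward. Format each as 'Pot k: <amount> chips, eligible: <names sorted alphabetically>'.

Contributions: A=182, B=91, C=11, D=182, E=122
Folded: C
Pot levels (distinct totals of non-folded players): 91, 122, 182
Layer 1-91: A 91 + B 91 + C 11 + D 91 + E 91 = 375 chips; eligible A, B, D, E
Layer 92-122: 31 each from A, D, E = 31*3 = 93 chips; eligible A, D, E
Layer 123-182: 60 each from A, D = 60*2 = 120 chips; eligible A, D

Pot 1: 375 chips, eligible: A, B, D, E
Pot 2: 93 chips, eligible: A, D, E
Pot 3: 120 chips, eligible: A, D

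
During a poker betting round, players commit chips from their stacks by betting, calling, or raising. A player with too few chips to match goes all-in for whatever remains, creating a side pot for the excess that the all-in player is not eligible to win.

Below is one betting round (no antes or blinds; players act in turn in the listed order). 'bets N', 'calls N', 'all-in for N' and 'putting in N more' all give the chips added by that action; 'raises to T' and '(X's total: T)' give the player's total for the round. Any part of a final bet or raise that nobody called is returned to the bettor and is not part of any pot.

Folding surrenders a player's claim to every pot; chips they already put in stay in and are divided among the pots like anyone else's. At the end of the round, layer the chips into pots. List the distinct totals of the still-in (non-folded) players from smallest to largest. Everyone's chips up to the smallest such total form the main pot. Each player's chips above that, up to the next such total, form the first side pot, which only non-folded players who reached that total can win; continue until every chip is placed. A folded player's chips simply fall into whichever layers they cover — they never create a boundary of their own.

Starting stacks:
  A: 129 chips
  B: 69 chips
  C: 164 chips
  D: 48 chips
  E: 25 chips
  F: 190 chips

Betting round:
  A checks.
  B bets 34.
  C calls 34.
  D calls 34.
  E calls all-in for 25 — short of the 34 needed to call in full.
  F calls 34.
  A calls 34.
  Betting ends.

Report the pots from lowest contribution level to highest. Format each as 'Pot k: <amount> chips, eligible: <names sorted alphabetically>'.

Pot 1: 150 chips, eligible: A, B, C, D, E, F
Pot 2: 45 chips, eligible: A, B, C, D, F

Derivation:
Contributions: A=34, B=34, C=34, D=34, E=25, F=34
Pot levels (distinct totals of non-folded players): 25, 34
Layer 1-25: 25 each from A, B, C, D, E, F = 25*6 = 150 chips; eligible A, B, C, D, E, F
Layer 26-34: 9 each from A, B, C, D, F = 9*5 = 45 chips; eligible A, B, C, D, F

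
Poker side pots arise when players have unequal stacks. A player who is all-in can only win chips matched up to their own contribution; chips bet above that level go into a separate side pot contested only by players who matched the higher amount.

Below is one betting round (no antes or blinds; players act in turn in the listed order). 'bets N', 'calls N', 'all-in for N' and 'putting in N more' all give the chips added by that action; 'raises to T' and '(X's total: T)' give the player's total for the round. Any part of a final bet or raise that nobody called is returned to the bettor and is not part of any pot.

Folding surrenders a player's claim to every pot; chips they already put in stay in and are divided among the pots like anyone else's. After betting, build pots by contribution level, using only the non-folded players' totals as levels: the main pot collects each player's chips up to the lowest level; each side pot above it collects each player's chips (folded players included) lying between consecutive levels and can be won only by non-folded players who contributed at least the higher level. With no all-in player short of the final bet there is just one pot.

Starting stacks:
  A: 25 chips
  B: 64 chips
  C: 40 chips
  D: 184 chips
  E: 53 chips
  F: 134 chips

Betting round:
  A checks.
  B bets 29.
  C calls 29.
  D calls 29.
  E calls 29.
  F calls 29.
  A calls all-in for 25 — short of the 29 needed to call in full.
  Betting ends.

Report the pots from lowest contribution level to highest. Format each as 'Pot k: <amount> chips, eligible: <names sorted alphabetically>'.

Contributions: A=25, B=29, C=29, D=29, E=29, F=29
Pot levels (distinct totals of non-folded players): 25, 29
Layer 1-25: 25 each from A, B, C, D, E, F = 25*6 = 150 chips; eligible A, B, C, D, E, F
Layer 26-29: 4 each from B, C, D, E, F = 4*5 = 20 chips; eligible B, C, D, E, F

Pot 1: 150 chips, eligible: A, B, C, D, E, F
Pot 2: 20 chips, eligible: B, C, D, E, F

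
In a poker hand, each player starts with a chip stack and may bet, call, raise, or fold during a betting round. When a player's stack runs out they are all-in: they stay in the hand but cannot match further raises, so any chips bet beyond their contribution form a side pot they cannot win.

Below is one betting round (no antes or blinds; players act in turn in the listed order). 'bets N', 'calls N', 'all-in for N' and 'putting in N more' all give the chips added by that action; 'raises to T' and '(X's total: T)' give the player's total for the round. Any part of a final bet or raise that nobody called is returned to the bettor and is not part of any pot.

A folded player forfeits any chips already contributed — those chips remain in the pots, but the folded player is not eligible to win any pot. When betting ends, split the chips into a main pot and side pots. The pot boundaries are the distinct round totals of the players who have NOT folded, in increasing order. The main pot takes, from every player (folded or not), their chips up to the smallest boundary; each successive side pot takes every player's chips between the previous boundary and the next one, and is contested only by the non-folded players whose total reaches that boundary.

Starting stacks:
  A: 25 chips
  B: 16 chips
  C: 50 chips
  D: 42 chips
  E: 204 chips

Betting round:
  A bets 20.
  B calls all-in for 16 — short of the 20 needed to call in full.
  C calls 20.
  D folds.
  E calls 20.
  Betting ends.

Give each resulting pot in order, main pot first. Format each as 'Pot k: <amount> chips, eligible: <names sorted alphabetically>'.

Pot 1: 64 chips, eligible: A, B, C, E
Pot 2: 12 chips, eligible: A, C, E

Derivation:
Contributions: A=20, B=16, C=20, E=20
Folded: D
Pot levels (distinct totals of non-folded players): 16, 20
Layer 1-16: 16 each from A, B, C, E = 16*4 = 64 chips; eligible A, B, C, E
Layer 17-20: 4 each from A, C, E = 4*3 = 12 chips; eligible A, C, E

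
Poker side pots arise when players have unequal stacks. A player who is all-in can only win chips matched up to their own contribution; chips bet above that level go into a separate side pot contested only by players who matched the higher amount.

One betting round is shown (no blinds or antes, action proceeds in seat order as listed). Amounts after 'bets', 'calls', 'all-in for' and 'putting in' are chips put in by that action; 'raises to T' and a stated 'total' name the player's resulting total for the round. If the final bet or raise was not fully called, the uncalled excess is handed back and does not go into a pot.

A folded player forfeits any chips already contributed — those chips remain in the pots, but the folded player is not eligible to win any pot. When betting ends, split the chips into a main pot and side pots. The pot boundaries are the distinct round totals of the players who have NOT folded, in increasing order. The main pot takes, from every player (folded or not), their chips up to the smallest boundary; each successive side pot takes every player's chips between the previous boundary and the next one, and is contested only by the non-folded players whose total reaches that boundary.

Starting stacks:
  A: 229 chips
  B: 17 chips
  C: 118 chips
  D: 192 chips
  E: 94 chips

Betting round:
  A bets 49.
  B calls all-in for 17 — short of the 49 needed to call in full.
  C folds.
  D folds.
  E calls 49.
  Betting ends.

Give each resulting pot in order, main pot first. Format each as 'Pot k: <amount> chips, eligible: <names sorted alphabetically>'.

Pot 1: 51 chips, eligible: A, B, E
Pot 2: 64 chips, eligible: A, E

Derivation:
Contributions: A=49, B=17, E=49
Folded: C, D
Pot levels (distinct totals of non-folded players): 17, 49
Layer 1-17: 17 each from A, B, E = 17*3 = 51 chips; eligible A, B, E
Layer 18-49: 32 each from A, E = 32*2 = 64 chips; eligible A, E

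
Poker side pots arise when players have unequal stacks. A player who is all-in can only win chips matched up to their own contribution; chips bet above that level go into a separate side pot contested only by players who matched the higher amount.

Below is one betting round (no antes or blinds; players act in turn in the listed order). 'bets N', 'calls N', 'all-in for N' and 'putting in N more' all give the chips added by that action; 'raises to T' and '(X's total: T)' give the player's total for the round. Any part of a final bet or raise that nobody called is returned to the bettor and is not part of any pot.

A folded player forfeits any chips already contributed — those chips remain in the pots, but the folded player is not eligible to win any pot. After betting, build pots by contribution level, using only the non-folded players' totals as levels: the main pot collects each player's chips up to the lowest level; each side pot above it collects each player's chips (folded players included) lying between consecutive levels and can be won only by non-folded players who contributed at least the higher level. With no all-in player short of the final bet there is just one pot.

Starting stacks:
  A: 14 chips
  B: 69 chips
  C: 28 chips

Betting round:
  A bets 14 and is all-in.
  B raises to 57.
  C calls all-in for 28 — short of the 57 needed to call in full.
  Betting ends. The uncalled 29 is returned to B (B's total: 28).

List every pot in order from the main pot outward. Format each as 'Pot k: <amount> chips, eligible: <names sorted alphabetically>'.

Contributions (after 29 returned to B): A=14, B=28, C=28
Pot levels (distinct totals of non-folded players): 14, 28
Layer 1-14: 14 each from A, B, C = 14*3 = 42 chips; eligible A, B, C
Layer 15-28: 14 each from B, C = 14*2 = 28 chips; eligible B, C

Pot 1: 42 chips, eligible: A, B, C
Pot 2: 28 chips, eligible: B, C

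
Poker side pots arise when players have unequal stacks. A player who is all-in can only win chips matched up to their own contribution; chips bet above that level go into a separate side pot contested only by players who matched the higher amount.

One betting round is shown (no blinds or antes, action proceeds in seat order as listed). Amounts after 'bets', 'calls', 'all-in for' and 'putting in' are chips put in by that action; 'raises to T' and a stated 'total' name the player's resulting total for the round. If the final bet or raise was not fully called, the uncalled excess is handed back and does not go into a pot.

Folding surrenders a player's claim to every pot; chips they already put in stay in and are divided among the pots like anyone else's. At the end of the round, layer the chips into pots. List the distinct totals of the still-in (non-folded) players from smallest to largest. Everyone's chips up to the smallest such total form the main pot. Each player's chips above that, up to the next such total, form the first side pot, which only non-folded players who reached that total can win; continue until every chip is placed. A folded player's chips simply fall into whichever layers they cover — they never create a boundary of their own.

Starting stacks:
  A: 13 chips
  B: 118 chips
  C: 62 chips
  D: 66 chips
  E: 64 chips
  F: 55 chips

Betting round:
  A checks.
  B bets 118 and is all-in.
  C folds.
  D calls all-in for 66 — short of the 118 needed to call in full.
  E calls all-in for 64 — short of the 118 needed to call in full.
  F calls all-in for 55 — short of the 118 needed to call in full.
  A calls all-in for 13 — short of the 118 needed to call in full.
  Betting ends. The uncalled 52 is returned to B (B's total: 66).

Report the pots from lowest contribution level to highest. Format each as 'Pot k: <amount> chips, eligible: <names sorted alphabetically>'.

Contributions (after 52 returned to B): A=13, B=66, D=66, E=64, F=55
Folded: C
Pot levels (distinct totals of non-folded players): 13, 55, 64, 66
Layer 1-13: 13 each from A, B, D, E, F = 13*5 = 65 chips; eligible A, B, D, E, F
Layer 14-55: 42 each from B, D, E, F = 42*4 = 168 chips; eligible B, D, E, F
Layer 56-64: 9 each from B, D, E = 9*3 = 27 chips; eligible B, D, E
Layer 65-66: 2 each from B, D = 2*2 = 4 chips; eligible B, D

Pot 1: 65 chips, eligible: A, B, D, E, F
Pot 2: 168 chips, eligible: B, D, E, F
Pot 3: 27 chips, eligible: B, D, E
Pot 4: 4 chips, eligible: B, D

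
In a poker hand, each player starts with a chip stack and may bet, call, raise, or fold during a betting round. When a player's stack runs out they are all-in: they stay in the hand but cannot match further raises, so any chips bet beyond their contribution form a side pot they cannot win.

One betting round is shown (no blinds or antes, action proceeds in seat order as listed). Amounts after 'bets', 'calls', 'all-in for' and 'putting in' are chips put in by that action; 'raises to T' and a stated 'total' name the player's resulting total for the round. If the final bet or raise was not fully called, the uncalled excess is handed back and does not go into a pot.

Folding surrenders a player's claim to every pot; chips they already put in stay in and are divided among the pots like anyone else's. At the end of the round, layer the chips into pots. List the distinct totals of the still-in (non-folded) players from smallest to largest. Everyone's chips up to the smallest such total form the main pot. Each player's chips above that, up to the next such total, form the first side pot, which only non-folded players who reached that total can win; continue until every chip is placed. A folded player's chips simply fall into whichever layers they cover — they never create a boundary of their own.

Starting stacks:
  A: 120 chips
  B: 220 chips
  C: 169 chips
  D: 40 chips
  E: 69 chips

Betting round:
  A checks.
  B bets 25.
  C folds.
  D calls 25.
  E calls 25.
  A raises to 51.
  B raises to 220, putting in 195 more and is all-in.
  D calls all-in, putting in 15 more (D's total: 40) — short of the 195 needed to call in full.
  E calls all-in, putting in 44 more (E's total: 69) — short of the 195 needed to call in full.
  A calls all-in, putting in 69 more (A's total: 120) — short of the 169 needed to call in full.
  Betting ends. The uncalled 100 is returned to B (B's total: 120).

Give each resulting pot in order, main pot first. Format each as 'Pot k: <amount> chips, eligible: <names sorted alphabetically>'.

Contributions (after 100 returned to B): A=120, B=120, D=40, E=69
Folded: C
Pot levels (distinct totals of non-folded players): 40, 69, 120
Layer 1-40: 40 each from A, B, D, E = 40*4 = 160 chips; eligible A, B, D, E
Layer 41-69: 29 each from A, B, E = 29*3 = 87 chips; eligible A, B, E
Layer 70-120: 51 each from A, B = 51*2 = 102 chips; eligible A, B

Pot 1: 160 chips, eligible: A, B, D, E
Pot 2: 87 chips, eligible: A, B, E
Pot 3: 102 chips, eligible: A, B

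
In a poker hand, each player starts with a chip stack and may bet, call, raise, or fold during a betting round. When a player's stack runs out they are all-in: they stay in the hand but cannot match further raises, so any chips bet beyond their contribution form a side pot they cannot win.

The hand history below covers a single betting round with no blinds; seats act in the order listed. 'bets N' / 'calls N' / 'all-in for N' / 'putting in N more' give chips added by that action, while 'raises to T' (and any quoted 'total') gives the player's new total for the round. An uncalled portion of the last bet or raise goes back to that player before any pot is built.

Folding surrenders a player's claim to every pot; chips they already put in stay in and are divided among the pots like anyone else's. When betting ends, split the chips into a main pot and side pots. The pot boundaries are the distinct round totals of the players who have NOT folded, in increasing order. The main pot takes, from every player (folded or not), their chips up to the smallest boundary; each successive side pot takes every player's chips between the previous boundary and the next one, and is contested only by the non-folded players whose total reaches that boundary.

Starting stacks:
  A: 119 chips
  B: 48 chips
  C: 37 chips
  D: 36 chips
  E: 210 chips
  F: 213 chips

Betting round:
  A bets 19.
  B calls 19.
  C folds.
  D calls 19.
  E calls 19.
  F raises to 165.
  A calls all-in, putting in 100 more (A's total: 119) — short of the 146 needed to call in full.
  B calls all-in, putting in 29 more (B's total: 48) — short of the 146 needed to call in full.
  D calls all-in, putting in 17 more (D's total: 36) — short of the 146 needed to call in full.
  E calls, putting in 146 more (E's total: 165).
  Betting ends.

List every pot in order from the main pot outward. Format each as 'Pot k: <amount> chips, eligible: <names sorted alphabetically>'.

Pot 1: 180 chips, eligible: A, B, D, E, F
Pot 2: 48 chips, eligible: A, B, E, F
Pot 3: 213 chips, eligible: A, E, F
Pot 4: 92 chips, eligible: E, F

Derivation:
Contributions: A=119, B=48, D=36, E=165, F=165
Folded: C
Pot levels (distinct totals of non-folded players): 36, 48, 119, 165
Layer 1-36: 36 each from A, B, D, E, F = 36*5 = 180 chips; eligible A, B, D, E, F
Layer 37-48: 12 each from A, B, E, F = 12*4 = 48 chips; eligible A, B, E, F
Layer 49-119: 71 each from A, E, F = 71*3 = 213 chips; eligible A, E, F
Layer 120-165: 46 each from E, F = 46*2 = 92 chips; eligible E, F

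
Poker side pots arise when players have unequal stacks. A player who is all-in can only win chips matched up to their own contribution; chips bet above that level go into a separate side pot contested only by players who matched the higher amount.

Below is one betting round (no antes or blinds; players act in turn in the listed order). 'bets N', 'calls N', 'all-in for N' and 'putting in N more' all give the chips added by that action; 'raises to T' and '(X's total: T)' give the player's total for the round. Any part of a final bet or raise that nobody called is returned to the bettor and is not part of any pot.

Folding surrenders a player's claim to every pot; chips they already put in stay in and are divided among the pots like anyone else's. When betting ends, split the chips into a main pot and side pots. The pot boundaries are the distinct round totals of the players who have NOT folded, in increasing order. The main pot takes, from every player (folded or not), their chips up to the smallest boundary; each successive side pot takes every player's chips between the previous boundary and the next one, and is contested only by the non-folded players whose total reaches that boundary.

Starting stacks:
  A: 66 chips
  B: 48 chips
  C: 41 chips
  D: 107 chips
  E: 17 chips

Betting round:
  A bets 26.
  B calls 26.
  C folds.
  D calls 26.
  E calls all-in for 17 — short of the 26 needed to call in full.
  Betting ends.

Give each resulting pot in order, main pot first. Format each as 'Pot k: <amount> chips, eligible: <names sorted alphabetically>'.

Contributions: A=26, B=26, D=26, E=17
Folded: C
Pot levels (distinct totals of non-folded players): 17, 26
Layer 1-17: 17 each from A, B, D, E = 17*4 = 68 chips; eligible A, B, D, E
Layer 18-26: 9 each from A, B, D = 9*3 = 27 chips; eligible A, B, D

Pot 1: 68 chips, eligible: A, B, D, E
Pot 2: 27 chips, eligible: A, B, D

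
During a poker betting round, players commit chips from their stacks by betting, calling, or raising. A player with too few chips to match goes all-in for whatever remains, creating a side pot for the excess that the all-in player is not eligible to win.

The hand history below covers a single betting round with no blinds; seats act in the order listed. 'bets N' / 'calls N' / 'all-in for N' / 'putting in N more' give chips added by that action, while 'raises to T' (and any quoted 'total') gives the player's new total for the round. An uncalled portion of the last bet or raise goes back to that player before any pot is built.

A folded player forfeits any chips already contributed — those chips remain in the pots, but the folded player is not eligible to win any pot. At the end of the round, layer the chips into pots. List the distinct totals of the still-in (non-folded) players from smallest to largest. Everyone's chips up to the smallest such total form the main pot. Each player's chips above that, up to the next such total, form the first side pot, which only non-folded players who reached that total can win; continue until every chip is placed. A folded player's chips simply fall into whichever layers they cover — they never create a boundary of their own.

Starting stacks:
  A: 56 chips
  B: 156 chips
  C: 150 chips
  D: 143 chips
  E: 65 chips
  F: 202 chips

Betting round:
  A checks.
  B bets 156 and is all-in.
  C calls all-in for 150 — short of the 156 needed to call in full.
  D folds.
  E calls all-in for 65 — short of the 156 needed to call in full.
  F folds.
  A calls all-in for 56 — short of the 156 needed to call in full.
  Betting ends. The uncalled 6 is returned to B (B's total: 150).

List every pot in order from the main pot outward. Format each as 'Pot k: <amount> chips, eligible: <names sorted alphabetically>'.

Contributions (after 6 returned to B): A=56, B=150, C=150, E=65
Folded: D, F
Pot levels (distinct totals of non-folded players): 56, 65, 150
Layer 1-56: 56 each from A, B, C, E = 56*4 = 224 chips; eligible A, B, C, E
Layer 57-65: 9 each from B, C, E = 9*3 = 27 chips; eligible B, C, E
Layer 66-150: 85 each from B, C = 85*2 = 170 chips; eligible B, C

Pot 1: 224 chips, eligible: A, B, C, E
Pot 2: 27 chips, eligible: B, C, E
Pot 3: 170 chips, eligible: B, C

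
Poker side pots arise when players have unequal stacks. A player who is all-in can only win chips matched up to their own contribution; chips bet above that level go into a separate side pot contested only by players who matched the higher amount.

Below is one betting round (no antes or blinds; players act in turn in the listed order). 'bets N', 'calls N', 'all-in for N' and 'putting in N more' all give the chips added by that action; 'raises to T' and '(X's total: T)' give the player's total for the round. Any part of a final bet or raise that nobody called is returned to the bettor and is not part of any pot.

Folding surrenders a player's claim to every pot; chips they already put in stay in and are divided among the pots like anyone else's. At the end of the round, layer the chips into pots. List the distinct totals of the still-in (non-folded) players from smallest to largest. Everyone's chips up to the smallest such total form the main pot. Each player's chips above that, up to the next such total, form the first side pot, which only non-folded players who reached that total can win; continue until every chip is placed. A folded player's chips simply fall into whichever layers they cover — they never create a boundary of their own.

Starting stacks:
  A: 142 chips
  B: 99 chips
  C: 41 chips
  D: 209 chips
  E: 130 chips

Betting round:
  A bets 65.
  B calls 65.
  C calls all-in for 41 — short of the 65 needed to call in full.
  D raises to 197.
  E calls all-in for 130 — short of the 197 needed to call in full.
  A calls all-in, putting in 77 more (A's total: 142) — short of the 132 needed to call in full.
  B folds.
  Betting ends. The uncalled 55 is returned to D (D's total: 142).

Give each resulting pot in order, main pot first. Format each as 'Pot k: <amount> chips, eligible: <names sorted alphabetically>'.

Contributions (after 55 returned to D): A=142, B=65, C=41, D=142, E=130
Folded: B
Pot levels (distinct totals of non-folded players): 41, 130, 142
Layer 1-41: 41 each from A, B, C, D, E = 41*5 = 205 chips; eligible A, C, D, E
Layer 42-130: A 89 + B 24 + D 89 + E 89 = 291 chips; eligible A, D, E
Layer 131-142: 12 each from A, D = 12*2 = 24 chips; eligible A, D

Pot 1: 205 chips, eligible: A, C, D, E
Pot 2: 291 chips, eligible: A, D, E
Pot 3: 24 chips, eligible: A, D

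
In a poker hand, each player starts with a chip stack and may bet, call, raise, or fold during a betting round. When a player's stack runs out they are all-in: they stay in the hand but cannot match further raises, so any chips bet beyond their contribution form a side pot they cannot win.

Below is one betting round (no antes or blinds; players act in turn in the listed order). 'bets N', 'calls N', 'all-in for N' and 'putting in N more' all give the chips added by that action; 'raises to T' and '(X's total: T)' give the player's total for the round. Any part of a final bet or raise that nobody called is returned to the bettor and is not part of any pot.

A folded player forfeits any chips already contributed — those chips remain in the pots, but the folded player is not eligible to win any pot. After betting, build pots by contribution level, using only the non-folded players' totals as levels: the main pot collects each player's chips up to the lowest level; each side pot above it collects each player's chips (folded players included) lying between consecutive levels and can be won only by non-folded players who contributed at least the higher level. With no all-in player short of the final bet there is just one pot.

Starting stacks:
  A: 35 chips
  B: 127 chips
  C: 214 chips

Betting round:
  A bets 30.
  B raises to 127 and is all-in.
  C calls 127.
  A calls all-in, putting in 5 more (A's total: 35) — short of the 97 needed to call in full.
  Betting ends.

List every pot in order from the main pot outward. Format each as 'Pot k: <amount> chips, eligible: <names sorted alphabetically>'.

Contributions: A=35, B=127, C=127
Pot levels (distinct totals of non-folded players): 35, 127
Layer 1-35: 35 each from A, B, C = 35*3 = 105 chips; eligible A, B, C
Layer 36-127: 92 each from B, C = 92*2 = 184 chips; eligible B, C

Pot 1: 105 chips, eligible: A, B, C
Pot 2: 184 chips, eligible: B, C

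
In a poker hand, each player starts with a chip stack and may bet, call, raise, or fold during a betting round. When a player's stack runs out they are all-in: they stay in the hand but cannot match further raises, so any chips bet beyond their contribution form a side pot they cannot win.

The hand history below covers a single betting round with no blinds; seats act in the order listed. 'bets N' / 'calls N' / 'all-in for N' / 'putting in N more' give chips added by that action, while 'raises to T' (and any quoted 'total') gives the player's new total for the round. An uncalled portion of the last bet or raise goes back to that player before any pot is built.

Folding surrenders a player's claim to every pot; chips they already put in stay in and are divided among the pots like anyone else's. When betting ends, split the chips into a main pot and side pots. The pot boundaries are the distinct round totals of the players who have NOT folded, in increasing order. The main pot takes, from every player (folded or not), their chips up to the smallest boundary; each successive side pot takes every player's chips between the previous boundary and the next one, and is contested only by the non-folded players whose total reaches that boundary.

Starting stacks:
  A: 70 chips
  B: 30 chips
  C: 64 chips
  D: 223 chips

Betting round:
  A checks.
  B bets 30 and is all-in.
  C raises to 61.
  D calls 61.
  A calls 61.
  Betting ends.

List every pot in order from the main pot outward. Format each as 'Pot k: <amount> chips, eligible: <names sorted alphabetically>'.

Pot 1: 120 chips, eligible: A, B, C, D
Pot 2: 93 chips, eligible: A, C, D

Derivation:
Contributions: A=61, B=30, C=61, D=61
Pot levels (distinct totals of non-folded players): 30, 61
Layer 1-30: 30 each from A, B, C, D = 30*4 = 120 chips; eligible A, B, C, D
Layer 31-61: 31 each from A, C, D = 31*3 = 93 chips; eligible A, C, D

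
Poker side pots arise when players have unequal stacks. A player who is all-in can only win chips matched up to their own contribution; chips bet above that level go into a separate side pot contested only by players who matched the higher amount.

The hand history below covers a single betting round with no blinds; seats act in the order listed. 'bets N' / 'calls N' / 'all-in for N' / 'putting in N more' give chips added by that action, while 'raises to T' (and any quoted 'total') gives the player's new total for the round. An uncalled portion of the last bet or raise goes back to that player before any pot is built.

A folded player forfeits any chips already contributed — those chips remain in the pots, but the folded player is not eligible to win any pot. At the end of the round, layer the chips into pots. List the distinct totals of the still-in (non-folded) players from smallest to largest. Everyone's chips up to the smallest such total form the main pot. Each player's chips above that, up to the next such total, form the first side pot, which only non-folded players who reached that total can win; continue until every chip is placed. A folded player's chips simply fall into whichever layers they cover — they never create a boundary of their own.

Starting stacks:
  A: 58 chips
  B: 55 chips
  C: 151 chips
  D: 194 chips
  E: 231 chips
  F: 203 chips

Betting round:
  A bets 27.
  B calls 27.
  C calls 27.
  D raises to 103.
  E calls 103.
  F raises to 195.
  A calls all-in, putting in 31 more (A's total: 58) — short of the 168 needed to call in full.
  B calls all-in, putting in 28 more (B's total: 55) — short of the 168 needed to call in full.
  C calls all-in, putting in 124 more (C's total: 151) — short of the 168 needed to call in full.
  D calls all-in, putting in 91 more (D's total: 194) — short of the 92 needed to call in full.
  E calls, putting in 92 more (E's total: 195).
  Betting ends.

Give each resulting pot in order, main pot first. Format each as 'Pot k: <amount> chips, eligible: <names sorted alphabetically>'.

Pot 1: 330 chips, eligible: A, B, C, D, E, F
Pot 2: 15 chips, eligible: A, C, D, E, F
Pot 3: 372 chips, eligible: C, D, E, F
Pot 4: 129 chips, eligible: D, E, F
Pot 5: 2 chips, eligible: E, F

Derivation:
Contributions: A=58, B=55, C=151, D=194, E=195, F=195
Pot levels (distinct totals of non-folded players): 55, 58, 151, 194, 195
Layer 1-55: 55 each from A, B, C, D, E, F = 55*6 = 330 chips; eligible A, B, C, D, E, F
Layer 56-58: 3 each from A, C, D, E, F = 3*5 = 15 chips; eligible A, C, D, E, F
Layer 59-151: 93 each from C, D, E, F = 93*4 = 372 chips; eligible C, D, E, F
Layer 152-194: 43 each from D, E, F = 43*3 = 129 chips; eligible D, E, F
Layer 195-195: 1 each from E, F = 1*2 = 2 chips; eligible E, F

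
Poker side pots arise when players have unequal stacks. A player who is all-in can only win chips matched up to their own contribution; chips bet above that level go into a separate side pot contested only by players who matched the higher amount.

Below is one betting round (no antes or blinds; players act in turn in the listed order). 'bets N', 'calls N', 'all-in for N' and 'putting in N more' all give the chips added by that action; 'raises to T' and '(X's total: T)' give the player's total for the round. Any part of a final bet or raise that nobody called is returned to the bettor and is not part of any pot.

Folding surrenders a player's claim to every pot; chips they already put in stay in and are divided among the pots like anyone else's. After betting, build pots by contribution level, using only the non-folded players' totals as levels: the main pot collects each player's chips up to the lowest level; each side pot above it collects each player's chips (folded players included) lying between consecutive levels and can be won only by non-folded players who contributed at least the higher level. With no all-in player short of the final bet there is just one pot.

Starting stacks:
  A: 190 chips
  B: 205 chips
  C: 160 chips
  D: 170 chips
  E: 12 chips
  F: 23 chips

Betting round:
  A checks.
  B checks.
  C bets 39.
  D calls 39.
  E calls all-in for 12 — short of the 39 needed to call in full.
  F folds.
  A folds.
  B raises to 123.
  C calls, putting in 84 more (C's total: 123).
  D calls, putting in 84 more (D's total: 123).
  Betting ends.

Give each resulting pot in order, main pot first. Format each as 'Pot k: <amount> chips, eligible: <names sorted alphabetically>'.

Pot 1: 48 chips, eligible: B, C, D, E
Pot 2: 333 chips, eligible: B, C, D

Derivation:
Contributions: B=123, C=123, D=123, E=12
Folded: A, F
Pot levels (distinct totals of non-folded players): 12, 123
Layer 1-12: 12 each from B, C, D, E = 12*4 = 48 chips; eligible B, C, D, E
Layer 13-123: 111 each from B, C, D = 111*3 = 333 chips; eligible B, C, D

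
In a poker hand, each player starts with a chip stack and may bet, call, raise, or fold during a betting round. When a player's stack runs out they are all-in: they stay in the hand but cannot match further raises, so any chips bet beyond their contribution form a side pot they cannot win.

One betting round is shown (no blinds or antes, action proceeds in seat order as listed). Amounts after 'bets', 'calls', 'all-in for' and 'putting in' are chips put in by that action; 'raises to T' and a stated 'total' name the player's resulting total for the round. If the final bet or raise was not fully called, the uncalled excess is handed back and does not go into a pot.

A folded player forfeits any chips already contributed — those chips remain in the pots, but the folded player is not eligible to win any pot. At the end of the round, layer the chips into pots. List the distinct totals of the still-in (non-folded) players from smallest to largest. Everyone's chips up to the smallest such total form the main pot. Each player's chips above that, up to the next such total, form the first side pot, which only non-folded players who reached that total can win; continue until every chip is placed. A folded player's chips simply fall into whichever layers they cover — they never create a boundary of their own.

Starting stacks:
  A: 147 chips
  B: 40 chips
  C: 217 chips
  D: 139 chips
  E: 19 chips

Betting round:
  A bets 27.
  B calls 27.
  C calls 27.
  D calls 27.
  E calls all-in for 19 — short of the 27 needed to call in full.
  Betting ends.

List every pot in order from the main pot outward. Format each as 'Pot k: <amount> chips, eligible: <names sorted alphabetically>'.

Contributions: A=27, B=27, C=27, D=27, E=19
Pot levels (distinct totals of non-folded players): 19, 27
Layer 1-19: 19 each from A, B, C, D, E = 19*5 = 95 chips; eligible A, B, C, D, E
Layer 20-27: 8 each from A, B, C, D = 8*4 = 32 chips; eligible A, B, C, D

Pot 1: 95 chips, eligible: A, B, C, D, E
Pot 2: 32 chips, eligible: A, B, C, D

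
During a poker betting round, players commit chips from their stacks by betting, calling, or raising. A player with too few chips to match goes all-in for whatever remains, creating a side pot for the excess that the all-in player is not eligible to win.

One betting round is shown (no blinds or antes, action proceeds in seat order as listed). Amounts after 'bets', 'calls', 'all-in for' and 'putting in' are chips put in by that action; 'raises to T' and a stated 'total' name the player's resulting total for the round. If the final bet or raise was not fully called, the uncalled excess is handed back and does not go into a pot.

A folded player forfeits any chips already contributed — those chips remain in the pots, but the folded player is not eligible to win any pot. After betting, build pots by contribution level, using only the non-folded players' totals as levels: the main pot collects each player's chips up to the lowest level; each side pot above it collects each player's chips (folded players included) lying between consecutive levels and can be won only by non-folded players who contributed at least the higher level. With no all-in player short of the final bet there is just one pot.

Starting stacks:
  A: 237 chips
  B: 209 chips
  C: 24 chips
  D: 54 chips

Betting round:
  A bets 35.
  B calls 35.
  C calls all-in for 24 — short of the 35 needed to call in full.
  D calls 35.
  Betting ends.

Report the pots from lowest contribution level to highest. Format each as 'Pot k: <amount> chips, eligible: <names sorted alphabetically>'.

Pot 1: 96 chips, eligible: A, B, C, D
Pot 2: 33 chips, eligible: A, B, D

Derivation:
Contributions: A=35, B=35, C=24, D=35
Pot levels (distinct totals of non-folded players): 24, 35
Layer 1-24: 24 each from A, B, C, D = 24*4 = 96 chips; eligible A, B, C, D
Layer 25-35: 11 each from A, B, D = 11*3 = 33 chips; eligible A, B, D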